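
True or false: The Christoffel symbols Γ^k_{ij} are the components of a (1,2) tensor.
Under a change of coordinates Γ picks up an inhomogeneous term ∂²x/∂x'∂x'; e.g. Γ = 0 in Cartesian coordinates but Γ^r_{θθ} = -r in polar coordinates on the same flat plane.
False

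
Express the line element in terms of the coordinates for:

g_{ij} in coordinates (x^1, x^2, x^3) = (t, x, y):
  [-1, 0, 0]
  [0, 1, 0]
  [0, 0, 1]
ds^2 = g_{ij} dx^i dx^j; only the non-zero components contribute.
ds^2 = -dt^2 + dx^2 + dy^2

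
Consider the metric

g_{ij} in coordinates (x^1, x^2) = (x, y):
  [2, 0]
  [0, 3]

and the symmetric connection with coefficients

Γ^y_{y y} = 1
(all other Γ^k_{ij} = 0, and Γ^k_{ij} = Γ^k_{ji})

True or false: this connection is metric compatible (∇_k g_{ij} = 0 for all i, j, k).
Using ∇_k g_{ij} = ∂_k g_{ij} - Γ^m_{ki} g_{mj} - Γ^m_{kj} g_{im}:
∇_y g_{yy} = (0) - (3) - (3) = -6 ≠ 0
So the connection is not metric compatible (it is not the Levi-Civita connection).
False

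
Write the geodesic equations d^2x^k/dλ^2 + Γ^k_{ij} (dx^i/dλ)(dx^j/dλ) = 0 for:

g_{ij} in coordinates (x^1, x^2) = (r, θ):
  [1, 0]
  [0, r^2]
Geodesic equation: d^2x^k/dλ^2 + Γ^k_{ij} (dx^i/dλ)(dx^j/dλ) = 0.
Non-zero Christoffel symbols:
Γ^r_{θ θ} = -r
Γ^θ_{r θ} = 1/r
Substituting (the symmetric pair Γ^k_{ij}, Γ^k_{ji} combines into a factor 2):
d^2r/dλ^2 - r (dθ/dλ)^2 = 0
d^2θ/dλ^2 + (2/r) (dr/dλ)(dθ/dλ) = 0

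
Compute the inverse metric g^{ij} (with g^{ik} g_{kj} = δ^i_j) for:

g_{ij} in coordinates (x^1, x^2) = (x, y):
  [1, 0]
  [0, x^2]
The metric is diagonal, so g^{ij} is diagonal with entries 1/g_{ii}: diag(1, 1/(x^2)).
g^{ij}:
  [1, 0]
  [0, 1/x^2]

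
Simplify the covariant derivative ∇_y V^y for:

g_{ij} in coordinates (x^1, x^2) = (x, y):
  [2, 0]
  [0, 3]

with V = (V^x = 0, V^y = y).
All Christoffel symbols are zero.
∇_y V^y = ∂_y V^y + Γ^y_{y j} V^j
  = (1) + (0)(0) + (0)(y)
  = 1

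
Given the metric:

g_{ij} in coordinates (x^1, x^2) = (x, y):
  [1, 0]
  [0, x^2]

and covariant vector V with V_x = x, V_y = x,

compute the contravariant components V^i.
Inverse metric (diagonal): g^{xx} = 1, g^{yy} = 1/x^2
V^i = g^{ij} V_j:
V^x = (1)(x) + (0)(x) = x
V^y = (0)(x) + (1/x^2)(x) = 1/x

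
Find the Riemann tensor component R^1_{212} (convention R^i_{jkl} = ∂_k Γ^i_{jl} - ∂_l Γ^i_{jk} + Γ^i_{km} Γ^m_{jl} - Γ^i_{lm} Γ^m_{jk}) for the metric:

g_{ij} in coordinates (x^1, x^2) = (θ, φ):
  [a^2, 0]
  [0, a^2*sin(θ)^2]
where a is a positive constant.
Non-zero Christoffel symbols (Γ^k_{ij} = Γ^k_{ji}):
Γ^θ_{φ φ} = -sin(2*θ)/2
Γ^φ_{θ φ} = 1/tan(θ)
R^θ_{φ θ φ} = ∂_θ Γ^θ_{φ φ} - ∂_φ Γ^θ_{φ θ} + Γ^θ_{θ m} Γ^m_{φ φ} - Γ^θ_{φ m} Γ^m_{φ θ}
  = (-cos(2*θ)) - (0) + (0) - (-cos(θ)^2) = sin(θ)^2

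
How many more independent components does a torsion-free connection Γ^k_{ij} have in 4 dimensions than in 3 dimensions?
Independent components in n dimensions: n × n(n+1)/2 = n^2(n+1)/2.
4D: 4 × 10 = 40
3D: 3 × 6 = 18
Difference = 40 - 18 = 22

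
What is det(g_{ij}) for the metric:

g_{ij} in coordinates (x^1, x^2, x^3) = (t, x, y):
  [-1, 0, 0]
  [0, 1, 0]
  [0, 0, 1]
Diagonal metric: det(g) = g_{11}·g_{22}·g_{33}
= (-1)·(1)·(1)
det(g) = -1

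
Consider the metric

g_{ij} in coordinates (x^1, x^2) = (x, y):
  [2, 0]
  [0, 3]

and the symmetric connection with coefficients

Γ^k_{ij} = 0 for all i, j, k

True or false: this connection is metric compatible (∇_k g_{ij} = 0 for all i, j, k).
Using ∇_k g_{ij} = ∂_k g_{ij} - Γ^m_{ki} g_{mj} - Γ^m_{kj} g_{im}:
e.g. ∇_y g_{yy} = (0) - (0) - (0) = 0
Every component ∇_k g_{ij} vanishes: the connection is metric compatible.
True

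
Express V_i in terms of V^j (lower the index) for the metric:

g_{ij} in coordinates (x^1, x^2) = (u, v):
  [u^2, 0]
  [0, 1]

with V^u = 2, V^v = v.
V_i = g_{ij} V^j:
V_u = (u^2)(2) + (0)(v) = 2*u^2
V_v = (0)(2) + (1)(v) = v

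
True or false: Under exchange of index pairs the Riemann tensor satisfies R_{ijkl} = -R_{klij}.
The pair-exchange symmetry has a plus sign: R_{ijkl} = +R_{klij}.
False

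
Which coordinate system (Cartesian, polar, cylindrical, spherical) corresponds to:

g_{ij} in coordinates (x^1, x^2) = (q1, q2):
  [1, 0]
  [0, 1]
All components are constant and the metric is the identity, i.e. orthonormal rectilinear coordinates.
Cartesian (2D) coordinates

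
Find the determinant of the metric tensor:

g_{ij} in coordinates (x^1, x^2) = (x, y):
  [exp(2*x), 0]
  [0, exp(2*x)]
For a 2×2 metric: det(g) = g_{11}·g_{22} - g_{12}·g_{21}
= (exp(2*x))·(exp(2*x)) - (0)·(0)
= exp(4*x) - 0
det(g) = exp(4*x)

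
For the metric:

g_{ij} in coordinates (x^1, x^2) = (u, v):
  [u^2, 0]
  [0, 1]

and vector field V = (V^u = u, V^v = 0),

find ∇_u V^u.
Non-zero Christoffel symbols:
Γ^u_{u u} = 1/u
∇_u V^u = ∂_u V^u + Γ^u_{u j} V^j
  = (1) + (1/u)(u) + (0)(0)
  = 2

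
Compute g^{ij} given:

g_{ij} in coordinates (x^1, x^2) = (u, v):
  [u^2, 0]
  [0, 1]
The metric is diagonal, so g^{ij} is diagonal with entries 1/g_{ii}: diag(1/(u^2), 1).
g^{ij}:
  [1/u^2, 0]
  [0, 1]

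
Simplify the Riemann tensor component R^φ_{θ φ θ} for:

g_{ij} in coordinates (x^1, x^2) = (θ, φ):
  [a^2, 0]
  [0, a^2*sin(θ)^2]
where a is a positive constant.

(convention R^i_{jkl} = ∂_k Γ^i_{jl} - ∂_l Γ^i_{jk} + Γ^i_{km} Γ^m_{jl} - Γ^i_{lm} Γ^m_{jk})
Non-zero Christoffel symbols (Γ^k_{ij} = Γ^k_{ji}):
Γ^θ_{φ φ} = -sin(2*θ)/2
Γ^φ_{θ φ} = 1/tan(θ)
R^φ_{θ φ θ} = ∂_φ Γ^φ_{θ θ} - ∂_θ Γ^φ_{θ φ} + Γ^φ_{φ m} Γ^m_{θ θ} - Γ^φ_{θ m} Γ^m_{θ φ}
  = (0) - (-1/sin(θ)^2) + (0) - (1/tan(θ)^2) = 1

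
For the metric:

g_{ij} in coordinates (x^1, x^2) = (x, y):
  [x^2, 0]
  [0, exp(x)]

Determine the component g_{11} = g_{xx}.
With x^1 = x, x^2 = y, g_{11} = g_{xx} is the row-1, column-1 entry of the matrix.
g_{11} = x^2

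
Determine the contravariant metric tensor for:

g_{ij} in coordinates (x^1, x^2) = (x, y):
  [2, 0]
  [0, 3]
The metric is diagonal, so g^{ij} is diagonal with entries 1/g_{ii}: diag(1/2, 1/3).
g^{ij}:
  [1/2, 0]
  [0, 1/3]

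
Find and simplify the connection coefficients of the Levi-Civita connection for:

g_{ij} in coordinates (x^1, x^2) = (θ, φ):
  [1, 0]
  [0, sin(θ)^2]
Using Γ^k_{ij} = (1/2) g^{km} (∂_i g_{mj} + ∂_j g_{mi} - ∂_m g_{ij}); the metric is diagonal, so only the m = k term contributes.
Non-zero symbols (using the symmetry Γ^k_{ij} = Γ^k_{ji}):
Γ^θ_{φ φ} = (1/2) g^{θθ} (∂_φ g_{θφ} + ∂_φ g_{θφ} - ∂_θ g_{φφ}) = (1/2)(1)((0) + (0) - (sin(2*θ))) = -sin(2*θ)/2
Γ^φ_{θ φ} = (1/2) g^{φφ} (∂_θ g_{φφ} + ∂_φ g_{φθ} - ∂_φ g_{θφ}) = (1/2)(1/sin(θ)^2)((sin(2*θ)) + (0) - (0)) = 1/tan(θ)
All other Christoffel symbols are zero.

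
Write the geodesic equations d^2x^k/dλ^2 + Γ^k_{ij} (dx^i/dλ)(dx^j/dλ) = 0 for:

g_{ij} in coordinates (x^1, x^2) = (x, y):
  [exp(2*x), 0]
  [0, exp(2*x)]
Geodesic equation: d^2x^k/dλ^2 + Γ^k_{ij} (dx^i/dλ)(dx^j/dλ) = 0.
Non-zero Christoffel symbols:
Γ^x_{x x} = 1
Γ^x_{y y} = -1
Γ^y_{x y} = 1
Substituting (the symmetric pair Γ^k_{ij}, Γ^k_{ji} combines into a factor 2):
d^2x/dλ^2 + (dx/dλ)^2 - (dy/dλ)^2 = 0
d^2y/dλ^2 + 2 (dx/dλ)(dy/dλ) = 0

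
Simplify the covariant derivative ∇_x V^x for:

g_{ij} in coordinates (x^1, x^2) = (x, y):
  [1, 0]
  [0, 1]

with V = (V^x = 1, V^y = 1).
All Christoffel symbols are zero.
∇_x V^x = ∂_x V^x + Γ^x_{x j} V^j
  = (0) + (0)(1) + (0)(1)
  = 0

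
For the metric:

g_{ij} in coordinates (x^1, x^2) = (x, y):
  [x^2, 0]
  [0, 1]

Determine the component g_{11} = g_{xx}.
With x^1 = x, x^2 = y, g_{11} = g_{xx} is the row-1, column-1 entry of the matrix.
g_{11} = x^2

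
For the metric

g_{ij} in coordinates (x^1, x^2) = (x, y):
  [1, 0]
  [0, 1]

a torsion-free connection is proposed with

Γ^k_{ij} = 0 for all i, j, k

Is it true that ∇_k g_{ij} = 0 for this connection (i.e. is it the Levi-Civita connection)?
Using ∇_k g_{ij} = ∂_k g_{ij} - Γ^m_{ki} g_{mj} - Γ^m_{kj} g_{im}:
e.g. ∇_x g_{yy} = (0) - (0) - (0) = 0
Every component ∇_k g_{ij} vanishes: the connection is metric compatible.
Yes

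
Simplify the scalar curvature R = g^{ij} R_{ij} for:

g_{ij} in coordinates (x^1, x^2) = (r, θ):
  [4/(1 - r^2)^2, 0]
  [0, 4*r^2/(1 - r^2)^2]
Non-zero Christoffel symbols (Γ^k_{ij} = Γ^k_{ji}):
Γ^r_{r r} = 2*r/(1 - r^2)
Γ^r_{θ θ} = (r^3 + r)/(r^2 - 1)
Γ^θ_{r θ} = (-r^2 - 1)/(r^3 - r)
Ricci tensor (R_{ij} = R^k_{ikj}): R_{rr} = -4/(r^2 - 1)^2, R_{rθ} = 0, R_{θθ} = -4*r^2/(r^2 - 1)^2
Inverse metric: g^{rr} = (1 - r^2)^2/4, g^{θθ} = (1 - r^2)^2/(4*r^2)
R = g^{ij} R_{ij} = ((1 - r^2)^2/4)(-4/(r^2 - 1)^2) + ((1 - r^2)^2/(4*r^2))(-4*r^2/(r^2 - 1)^2) = -2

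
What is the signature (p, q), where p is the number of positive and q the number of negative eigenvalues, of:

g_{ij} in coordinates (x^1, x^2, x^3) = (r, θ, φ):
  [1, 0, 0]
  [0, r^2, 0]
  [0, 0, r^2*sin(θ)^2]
The metric is diagonal, so its eigenvalues are the diagonal entries: 1, r^2, r^2*sin(θ)^2 (at a generic point, where coordinate-dependent entries are positive).
3 positive, 0 negative.
(3, 0) - Riemannian (positive definite)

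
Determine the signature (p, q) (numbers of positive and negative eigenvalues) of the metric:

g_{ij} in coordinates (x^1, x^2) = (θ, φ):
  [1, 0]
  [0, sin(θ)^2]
The metric is diagonal, so its eigenvalues are the diagonal entries: 1, sin(θ)^2 (at a generic point, where coordinate-dependent entries are positive).
2 positive, 0 negative.
(2, 0) - Riemannian (positive definite)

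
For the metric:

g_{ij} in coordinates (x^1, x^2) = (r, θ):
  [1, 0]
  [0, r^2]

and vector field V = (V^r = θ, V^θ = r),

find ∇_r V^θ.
Non-zero Christoffel symbols:
Γ^r_{θ θ} = -r
Γ^θ_{r θ} = 1/r
∇_r V^θ = ∂_r V^θ + Γ^θ_{r j} V^j
  = (1) + (0)(θ) + (1/r)(r)
  = 2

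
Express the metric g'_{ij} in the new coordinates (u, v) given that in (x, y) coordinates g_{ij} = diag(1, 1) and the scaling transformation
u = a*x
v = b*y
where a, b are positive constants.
Invert the transformation: x = u/a, y = v/b
g'_{ij} = (∂x^k/∂x'^i)(∂x^l/∂x'^j) g_{kl}; with g_{kl} = δ_{kl} this is Σ_k (∂x^k/∂x'^i)(∂x^k/∂x'^j).
Jacobian: ∂x/∂u = 1/a, ∂x/∂v = 0, ∂y/∂u = 0, ∂y/∂v = 1/b
g'_{uu} = (1/a)(1/a) + (0)(0) = 1/a^2
g'_{uv} = (1/a)(0) + (0)(1/b) = 0
g'_{vv} = (0)(0) + (1/b)(1/b) = 1/b^2
g'_{ij} = diag(1/a^2, 1/b^2)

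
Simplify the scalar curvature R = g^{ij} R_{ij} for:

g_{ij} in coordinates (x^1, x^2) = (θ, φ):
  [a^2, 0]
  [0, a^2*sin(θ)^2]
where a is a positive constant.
Non-zero Christoffel symbols (Γ^k_{ij} = Γ^k_{ji}):
Γ^θ_{φ φ} = -sin(2*θ)/2
Γ^φ_{θ φ} = 1/tan(θ)
Ricci tensor (R_{ij} = R^k_{ikj}): R_{θθ} = 1, R_{θφ} = 0, R_{φφ} = sin(θ)^2
Inverse metric: g^{θθ} = 1/a^2, g^{φφ} = 1/(a^2*sin(θ)^2)
R = g^{ij} R_{ij} = (1/a^2)(1) + (1/(a^2*sin(θ)^2))(sin(θ)^2) = 2/a^2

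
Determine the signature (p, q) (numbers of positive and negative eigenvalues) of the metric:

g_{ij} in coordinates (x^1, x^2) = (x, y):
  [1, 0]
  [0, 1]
The metric is diagonal, so its eigenvalues are the diagonal entries: 1, 1 (at a generic point, where coordinate-dependent entries are positive).
2 positive, 0 negative.
(2, 0) - Riemannian (positive definite)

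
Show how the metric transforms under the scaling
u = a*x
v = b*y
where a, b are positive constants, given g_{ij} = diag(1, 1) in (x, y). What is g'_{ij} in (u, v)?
Invert the transformation: x = u/a, y = v/b
g'_{ij} = (∂x^k/∂x'^i)(∂x^l/∂x'^j) g_{kl}; with g_{kl} = δ_{kl} this is Σ_k (∂x^k/∂x'^i)(∂x^k/∂x'^j).
Jacobian: ∂x/∂u = 1/a, ∂x/∂v = 0, ∂y/∂u = 0, ∂y/∂v = 1/b
g'_{uu} = (1/a)(1/a) + (0)(0) = 1/a^2
g'_{uv} = (1/a)(0) + (0)(1/b) = 0
g'_{vv} = (0)(0) + (1/b)(1/b) = 1/b^2
g'_{ij} = diag(1/a^2, 1/b^2)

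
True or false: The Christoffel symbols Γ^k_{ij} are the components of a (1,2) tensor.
Under a change of coordinates Γ picks up an inhomogeneous term ∂²x/∂x'∂x'; e.g. Γ = 0 in Cartesian coordinates but Γ^r_{θθ} = -r in polar coordinates on the same flat plane.
False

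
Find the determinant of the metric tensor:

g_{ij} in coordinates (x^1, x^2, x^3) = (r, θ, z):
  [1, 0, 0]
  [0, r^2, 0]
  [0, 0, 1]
Diagonal metric: det(g) = g_{11}·g_{22}·g_{33}
= (1)·(r^2)·(1)
det(g) = r^2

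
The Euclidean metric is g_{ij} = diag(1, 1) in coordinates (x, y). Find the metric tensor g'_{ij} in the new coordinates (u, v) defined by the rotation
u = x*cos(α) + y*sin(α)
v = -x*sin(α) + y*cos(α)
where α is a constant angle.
Invert the transformation: x = u*cos(α) - v*sin(α), y = u*sin(α) + v*cos(α)
g'_{ij} = (∂x^k/∂x'^i)(∂x^l/∂x'^j) g_{kl}; with g_{kl} = δ_{kl} this is Σ_k (∂x^k/∂x'^i)(∂x^k/∂x'^j).
Jacobian: ∂x/∂u = cos(α), ∂x/∂v = -sin(α), ∂y/∂u = sin(α), ∂y/∂v = cos(α)
g'_{uu} = (cos(α))(cos(α)) + (sin(α))(sin(α)) = 1
g'_{uv} = (cos(α))(-sin(α)) + (sin(α))(cos(α)) = 0
g'_{vv} = (-sin(α))(-sin(α)) + (cos(α))(cos(α)) = 1
g'_{ij} = diag(1, 1)
The Euclidean metric is invariant under rotations.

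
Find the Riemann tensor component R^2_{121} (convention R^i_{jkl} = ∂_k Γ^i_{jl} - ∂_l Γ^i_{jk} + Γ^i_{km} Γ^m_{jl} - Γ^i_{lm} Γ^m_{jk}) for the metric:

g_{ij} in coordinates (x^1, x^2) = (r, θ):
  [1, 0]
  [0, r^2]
Non-zero Christoffel symbols (Γ^k_{ij} = Γ^k_{ji}):
Γ^r_{θ θ} = -r
Γ^θ_{r θ} = 1/r
R^θ_{r θ r} = ∂_θ Γ^θ_{r r} - ∂_r Γ^θ_{r θ} + Γ^θ_{θ m} Γ^m_{r r} - Γ^θ_{r m} Γ^m_{r θ}
  = (0) - (-1/r^2) + (0) - (1/r^2) = 0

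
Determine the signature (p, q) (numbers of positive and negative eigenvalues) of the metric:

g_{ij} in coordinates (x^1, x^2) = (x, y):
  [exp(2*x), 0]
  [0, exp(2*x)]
The metric is diagonal, so its eigenvalues are the diagonal entries: exp(2*x), exp(2*x) (at a generic point, where coordinate-dependent entries are positive).
2 positive, 0 negative.
(2, 0) - Riemannian (positive definite)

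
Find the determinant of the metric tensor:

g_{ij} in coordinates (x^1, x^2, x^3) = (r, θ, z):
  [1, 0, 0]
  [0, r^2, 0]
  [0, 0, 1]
Diagonal metric: det(g) = g_{11}·g_{22}·g_{33}
= (1)·(r^2)·(1)
det(g) = r^2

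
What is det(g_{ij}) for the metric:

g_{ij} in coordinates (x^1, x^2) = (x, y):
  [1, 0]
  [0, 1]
For a 2×2 metric: det(g) = g_{11}·g_{22} - g_{12}·g_{21}
= (1)·(1) - (0)·(0)
= 1 - 0
det(g) = 1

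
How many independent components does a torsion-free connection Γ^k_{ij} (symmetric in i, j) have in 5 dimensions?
Γ^k_{ij} has n choices for the upper index and n(n+1)/2 independent symmetric lower index pairs.
Total = 5 × 5×6/2 = 5 × 15 = 75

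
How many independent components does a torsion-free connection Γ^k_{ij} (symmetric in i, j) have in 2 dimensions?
Γ^k_{ij} has n choices for the upper index and n(n+1)/2 independent symmetric lower index pairs.
Total = 2 × 2×3/2 = 2 × 3 = 6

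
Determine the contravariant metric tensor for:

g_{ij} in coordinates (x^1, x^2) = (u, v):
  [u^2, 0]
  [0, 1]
The metric is diagonal, so g^{ij} is diagonal with entries 1/g_{ii}: diag(1/(u^2), 1).
g^{ij}:
  [1/u^2, 0]
  [0, 1]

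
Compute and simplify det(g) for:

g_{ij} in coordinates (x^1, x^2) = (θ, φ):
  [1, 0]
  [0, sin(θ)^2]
For a 2×2 metric: det(g) = g_{11}·g_{22} - g_{12}·g_{21}
= (1)·(sin(θ)^2) - (0)·(0)
= sin(θ)^2 - 0
det(g) = sin(θ)^2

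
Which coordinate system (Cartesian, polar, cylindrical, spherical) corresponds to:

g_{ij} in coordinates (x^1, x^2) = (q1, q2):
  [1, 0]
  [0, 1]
All components are constant and the metric is the identity, i.e. orthonormal rectilinear coordinates.
Cartesian (2D) coordinates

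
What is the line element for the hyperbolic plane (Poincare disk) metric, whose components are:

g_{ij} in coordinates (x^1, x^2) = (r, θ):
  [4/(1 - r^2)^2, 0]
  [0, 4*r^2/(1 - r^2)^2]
ds^2 = g_{ij} dx^i dx^j; only the non-zero components contribute.
ds^2 = (4/(1 - r^2)^2) dr^2 + (4*r^2/(1 - r^2)^2) dθ^2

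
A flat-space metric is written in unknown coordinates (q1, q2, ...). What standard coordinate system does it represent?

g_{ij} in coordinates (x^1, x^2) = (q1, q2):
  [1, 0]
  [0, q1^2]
The line element ds^2 = dq1^2 + q1^2 dq2^2 is dr^2 + r^2 dθ^2 with q1 = r, q2 = θ.
polar coordinates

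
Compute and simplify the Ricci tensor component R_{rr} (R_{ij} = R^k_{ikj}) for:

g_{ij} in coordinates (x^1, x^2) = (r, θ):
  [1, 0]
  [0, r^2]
Non-zero Christoffel symbols (Γ^k_{ij} = Γ^k_{ji}):
Γ^r_{θ θ} = -r
Γ^θ_{r θ} = 1/r
R^r_{r r r} = 0 (a repeated index in an antisymmetric pair)
R^θ_{r θ r} = ∂_θ Γ^θ_{r r} - ∂_r Γ^θ_{r θ} + Γ^θ_{θ m} Γ^m_{r r} - Γ^θ_{r m} Γ^m_{r θ}
  = (0) - (-1/r^2) + (0) - (1/r^2) = 0
R_{rr} = R^r_{r r r} + R^θ_{r θ r} = (0) + (0) = 0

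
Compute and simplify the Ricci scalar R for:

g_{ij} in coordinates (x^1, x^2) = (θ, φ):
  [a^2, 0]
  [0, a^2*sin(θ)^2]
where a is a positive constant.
Non-zero Christoffel symbols (Γ^k_{ij} = Γ^k_{ji}):
Γ^θ_{φ φ} = -sin(2*θ)/2
Γ^φ_{θ φ} = 1/tan(θ)
Ricci tensor (R_{ij} = R^k_{ikj}): R_{θθ} = 1, R_{θφ} = 0, R_{φφ} = sin(θ)^2
Inverse metric: g^{θθ} = 1/a^2, g^{φφ} = 1/(a^2*sin(θ)^2)
R = g^{ij} R_{ij} = (1/a^2)(1) + (1/(a^2*sin(θ)^2))(sin(θ)^2) = 2/a^2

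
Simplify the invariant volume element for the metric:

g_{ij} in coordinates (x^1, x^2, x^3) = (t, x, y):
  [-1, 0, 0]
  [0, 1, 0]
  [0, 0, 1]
det(g) = -1
√|det(g)| = 1
Volume element: dV = 1 dt dx dy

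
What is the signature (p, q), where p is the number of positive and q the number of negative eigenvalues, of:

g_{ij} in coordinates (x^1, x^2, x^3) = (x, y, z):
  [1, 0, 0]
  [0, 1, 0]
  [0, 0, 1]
The metric is diagonal, so its eigenvalues are the diagonal entries: 1, 1, 1 (at a generic point, where coordinate-dependent entries are positive).
3 positive, 0 negative.
(3, 0) - Riemannian (positive definite)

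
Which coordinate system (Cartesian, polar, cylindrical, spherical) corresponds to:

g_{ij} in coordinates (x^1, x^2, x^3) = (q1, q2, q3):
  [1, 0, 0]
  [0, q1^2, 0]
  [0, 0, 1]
The line element ds^2 = dq1^2 + q1^2 dq2^2 + dq3^2 is dr^2 + r^2 dθ^2 + dz^2 with q1 = r, q2 = θ, q3 = z.
cylindrical coordinates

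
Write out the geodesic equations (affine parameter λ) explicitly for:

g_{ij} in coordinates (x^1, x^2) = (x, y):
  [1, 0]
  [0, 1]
Geodesic equation: d^2x^k/dλ^2 + Γ^k_{ij} (dx^i/dλ)(dx^j/dλ) = 0.
All Christoffel symbols vanish, so the geodesics are straight lines:
d^2x/dλ^2 = 0
d^2y/dλ^2 = 0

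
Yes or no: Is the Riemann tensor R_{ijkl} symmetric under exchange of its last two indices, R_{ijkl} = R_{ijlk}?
It is antisymmetric in the last pair: R_{ijkl} = -R_{ijlk}.
No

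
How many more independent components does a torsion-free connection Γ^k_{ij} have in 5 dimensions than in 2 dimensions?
Independent components in n dimensions: n × n(n+1)/2 = n^2(n+1)/2.
5D: 5 × 15 = 75
2D: 2 × 3 = 6
Difference = 75 - 6 = 69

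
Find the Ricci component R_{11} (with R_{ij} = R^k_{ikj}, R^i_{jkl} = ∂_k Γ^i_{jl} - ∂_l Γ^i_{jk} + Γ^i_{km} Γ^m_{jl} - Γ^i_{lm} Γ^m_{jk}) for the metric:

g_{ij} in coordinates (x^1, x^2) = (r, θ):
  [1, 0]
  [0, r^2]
Non-zero Christoffel symbols (Γ^k_{ij} = Γ^k_{ji}):
Γ^r_{θ θ} = -r
Γ^θ_{r θ} = 1/r
R^r_{r r r} = 0 (a repeated index in an antisymmetric pair)
R^θ_{r θ r} = ∂_θ Γ^θ_{r r} - ∂_r Γ^θ_{r θ} + Γ^θ_{θ m} Γ^m_{r r} - Γ^θ_{r m} Γ^m_{r θ}
  = (0) - (-1/r^2) + (0) - (1/r^2) = 0
R_{rr} = R^r_{r r r} + R^θ_{r θ r} = (0) + (0) = 0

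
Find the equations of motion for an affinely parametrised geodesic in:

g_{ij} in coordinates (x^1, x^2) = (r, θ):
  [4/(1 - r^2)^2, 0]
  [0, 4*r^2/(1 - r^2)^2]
Geodesic equation: d^2x^k/dλ^2 + Γ^k_{ij} (dx^i/dλ)(dx^j/dλ) = 0.
Non-zero Christoffel symbols:
Γ^r_{r r} = 2*r/(1 - r^2)
Γ^r_{θ θ} = (r^3 + r)/(r^2 - 1)
Γ^θ_{r θ} = (-r^2 - 1)/(r^3 - r)
Substituting (the symmetric pair Γ^k_{ij}, Γ^k_{ji} combines into a factor 2):
d^2r/dλ^2 + (2*r/(1 - r^2)) (dr/dλ)^2 + ((r^3 + r)/(r^2 - 1)) (dθ/dλ)^2 = 0
d^2θ/dλ^2 + ((-2*r^2 - 2)/(r^3 - r)) (dr/dλ)(dθ/dλ) = 0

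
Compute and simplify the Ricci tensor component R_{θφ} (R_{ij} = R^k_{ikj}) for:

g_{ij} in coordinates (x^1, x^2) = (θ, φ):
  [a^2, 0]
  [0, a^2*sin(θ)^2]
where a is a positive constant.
Non-zero Christoffel symbols (Γ^k_{ij} = Γ^k_{ji}):
Γ^θ_{φ φ} = -sin(2*θ)/2
Γ^φ_{θ φ} = 1/tan(θ)
R^θ_{θ θ φ} = 0 (a repeated index in an antisymmetric pair)
R^φ_{θ φ φ} = 0 (a repeated index in an antisymmetric pair)
R_{θφ} = R^θ_{θ θ φ} + R^φ_{θ φ φ} = (0) + (0) = 0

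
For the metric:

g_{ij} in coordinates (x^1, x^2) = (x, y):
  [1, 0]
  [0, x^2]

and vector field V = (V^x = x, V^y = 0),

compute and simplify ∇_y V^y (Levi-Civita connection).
Non-zero Christoffel symbols:
Γ^x_{y y} = -x
Γ^y_{x y} = 1/x
∇_y V^y = ∂_y V^y + Γ^y_{y j} V^j
  = (0) + (1/x)(x) + (0)(0)
  = 1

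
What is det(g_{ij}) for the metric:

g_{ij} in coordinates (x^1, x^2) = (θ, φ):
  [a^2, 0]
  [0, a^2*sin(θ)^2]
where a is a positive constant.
For a 2×2 metric: det(g) = g_{11}·g_{22} - g_{12}·g_{21}
= (a^2)·(a^2*sin(θ)^2) - (0)·(0)
= a^4*sin(θ)^2 - 0
det(g) = a^4*sin(θ)^2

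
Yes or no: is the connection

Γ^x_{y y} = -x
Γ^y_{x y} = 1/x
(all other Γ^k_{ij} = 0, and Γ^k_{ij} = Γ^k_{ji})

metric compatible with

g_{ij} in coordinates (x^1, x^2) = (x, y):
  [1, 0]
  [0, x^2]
Using ∇_k g_{ij} = ∂_k g_{ij} - Γ^m_{ki} g_{mj} - Γ^m_{kj} g_{im}:
e.g. ∇_x g_{yy} = (2*x) - (x) - (x) = 0
Every component ∇_k g_{ij} vanishes: the connection is metric compatible.
Yes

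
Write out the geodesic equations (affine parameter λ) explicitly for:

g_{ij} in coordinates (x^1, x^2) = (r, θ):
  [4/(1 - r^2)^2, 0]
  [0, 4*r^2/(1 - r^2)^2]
Geodesic equation: d^2x^k/dλ^2 + Γ^k_{ij} (dx^i/dλ)(dx^j/dλ) = 0.
Non-zero Christoffel symbols:
Γ^r_{r r} = 2*r/(1 - r^2)
Γ^r_{θ θ} = (r^3 + r)/(r^2 - 1)
Γ^θ_{r θ} = (-r^2 - 1)/(r^3 - r)
Substituting (the symmetric pair Γ^k_{ij}, Γ^k_{ji} combines into a factor 2):
d^2r/dλ^2 + (2*r/(1 - r^2)) (dr/dλ)^2 + ((r^3 + r)/(r^2 - 1)) (dθ/dλ)^2 = 0
d^2θ/dλ^2 + ((-2*r^2 - 2)/(r^3 - r)) (dr/dλ)(dθ/dλ) = 0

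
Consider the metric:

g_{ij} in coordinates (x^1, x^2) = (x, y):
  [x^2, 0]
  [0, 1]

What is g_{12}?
With x^1 = x, x^2 = y, g_{12} = g_{xy} is the row-1, column-2 entry of the matrix.
g_{12} = 0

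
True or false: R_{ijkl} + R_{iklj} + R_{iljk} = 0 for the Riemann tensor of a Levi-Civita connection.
This is the first (algebraic) Bianchi identity.
True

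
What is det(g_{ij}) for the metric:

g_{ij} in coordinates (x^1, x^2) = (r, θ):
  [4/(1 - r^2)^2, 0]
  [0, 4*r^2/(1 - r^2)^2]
For a 2×2 metric: det(g) = g_{11}·g_{22} - g_{12}·g_{21}
= (4/(1 - r^2)^2)·(4*r^2/(1 - r^2)^2) - (0)·(0)
= 16*r^2/(1 - r^2)^4 - 0
det(g) = 16*r^2/(1 - r^2)^4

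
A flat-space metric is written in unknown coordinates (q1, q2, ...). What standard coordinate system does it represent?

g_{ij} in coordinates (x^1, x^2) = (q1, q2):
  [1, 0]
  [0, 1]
All components are constant and the metric is the identity, i.e. orthonormal rectilinear coordinates.
Cartesian (2D) coordinates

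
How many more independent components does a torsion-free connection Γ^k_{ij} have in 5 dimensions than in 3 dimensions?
Independent components in n dimensions: n × n(n+1)/2 = n^2(n+1)/2.
5D: 5 × 15 = 75
3D: 3 × 6 = 18
Difference = 75 - 18 = 57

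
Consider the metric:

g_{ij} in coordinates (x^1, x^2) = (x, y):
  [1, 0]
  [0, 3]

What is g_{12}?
With x^1 = x, x^2 = y, g_{12} = g_{xy} is the row-1, column-2 entry of the matrix.
g_{12} = 0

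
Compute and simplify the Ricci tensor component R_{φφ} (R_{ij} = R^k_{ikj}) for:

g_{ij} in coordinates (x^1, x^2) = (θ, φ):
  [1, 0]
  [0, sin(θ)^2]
Non-zero Christoffel symbols (Γ^k_{ij} = Γ^k_{ji}):
Γ^θ_{φ φ} = -sin(2*θ)/2
Γ^φ_{θ φ} = 1/tan(θ)
R^θ_{φ θ φ} = ∂_θ Γ^θ_{φ φ} - ∂_φ Γ^θ_{φ θ} + Γ^θ_{θ m} Γ^m_{φ φ} - Γ^θ_{φ m} Γ^m_{φ θ}
  = (-cos(2*θ)) - (0) + (0) - (-cos(θ)^2) = sin(θ)^2
R^φ_{φ φ φ} = 0 (a repeated index in an antisymmetric pair)
R_{φφ} = R^θ_{φ θ φ} + R^φ_{φ φ φ} = (sin(θ)^2) + (0) = sin(θ)^2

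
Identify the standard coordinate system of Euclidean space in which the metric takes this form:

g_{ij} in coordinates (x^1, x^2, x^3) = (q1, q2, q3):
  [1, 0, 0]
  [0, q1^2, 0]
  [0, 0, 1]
The line element ds^2 = dq1^2 + q1^2 dq2^2 + dq3^2 is dr^2 + r^2 dθ^2 + dz^2 with q1 = r, q2 = θ, q3 = z.
cylindrical coordinates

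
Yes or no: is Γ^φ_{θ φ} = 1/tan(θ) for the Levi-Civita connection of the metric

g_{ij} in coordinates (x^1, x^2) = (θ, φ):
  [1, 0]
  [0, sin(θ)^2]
Γ^φ_{θ φ} = (1/2) g^{φφ} (∂_θ g_{φφ} + ∂_φ g_{φθ} - ∂_φ g_{θφ}) = (1/2)(1/sin(θ)^2)((sin(2*θ)) + (0) - (0)) = 1/tan(θ)
This equals the proposed value 1/tan(θ).
Yes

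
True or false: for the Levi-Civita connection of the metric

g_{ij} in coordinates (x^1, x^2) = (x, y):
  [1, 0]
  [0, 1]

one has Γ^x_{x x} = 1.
Γ^x_{x x} = (1/2) g^{xx} (∂_x g_{xx} + ∂_x g_{xx} - ∂_x g_{xx}) = (1/2)(1)((0) + (0) - (0)) = 0
This differs from the proposed value 1.
False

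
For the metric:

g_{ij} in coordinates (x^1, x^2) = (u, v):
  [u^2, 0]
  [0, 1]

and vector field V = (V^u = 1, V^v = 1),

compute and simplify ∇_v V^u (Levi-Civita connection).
Non-zero Christoffel symbols:
Γ^u_{u u} = 1/u
∇_v V^u = ∂_v V^u + Γ^u_{v j} V^j
  = (0) + (0)(1) + (0)(1)
  = 0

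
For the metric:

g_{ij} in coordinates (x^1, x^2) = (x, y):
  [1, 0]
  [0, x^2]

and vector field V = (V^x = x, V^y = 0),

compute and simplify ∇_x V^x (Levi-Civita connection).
Non-zero Christoffel symbols:
Γ^x_{y y} = -x
Γ^y_{x y} = 1/x
∇_x V^x = ∂_x V^x + Γ^x_{x j} V^j
  = (1) + (0)(x) + (0)(0)
  = 1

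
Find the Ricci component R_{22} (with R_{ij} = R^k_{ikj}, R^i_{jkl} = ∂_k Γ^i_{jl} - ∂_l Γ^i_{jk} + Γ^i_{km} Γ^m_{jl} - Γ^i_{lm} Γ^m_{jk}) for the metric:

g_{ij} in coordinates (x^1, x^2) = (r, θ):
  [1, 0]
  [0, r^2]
Non-zero Christoffel symbols (Γ^k_{ij} = Γ^k_{ji}):
Γ^r_{θ θ} = -r
Γ^θ_{r θ} = 1/r
R^r_{θ r θ} = ∂_r Γ^r_{θ θ} - ∂_θ Γ^r_{θ r} + Γ^r_{r m} Γ^m_{θ θ} - Γ^r_{θ m} Γ^m_{θ r}
  = (-1) - (0) + (0) - (-1) = 0
R^θ_{θ θ θ} = 0 (a repeated index in an antisymmetric pair)
R_{θθ} = R^r_{θ r θ} + R^θ_{θ θ θ} = (0) + (0) = 0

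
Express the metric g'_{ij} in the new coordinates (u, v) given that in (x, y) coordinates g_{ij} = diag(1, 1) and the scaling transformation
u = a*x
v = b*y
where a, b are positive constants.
Invert the transformation: x = u/a, y = v/b
g'_{ij} = (∂x^k/∂x'^i)(∂x^l/∂x'^j) g_{kl}; with g_{kl} = δ_{kl} this is Σ_k (∂x^k/∂x'^i)(∂x^k/∂x'^j).
Jacobian: ∂x/∂u = 1/a, ∂x/∂v = 0, ∂y/∂u = 0, ∂y/∂v = 1/b
g'_{uu} = (1/a)(1/a) + (0)(0) = 1/a^2
g'_{uv} = (1/a)(0) + (0)(1/b) = 0
g'_{vv} = (0)(0) + (1/b)(1/b) = 1/b^2
g'_{ij} = diag(1/a^2, 1/b^2)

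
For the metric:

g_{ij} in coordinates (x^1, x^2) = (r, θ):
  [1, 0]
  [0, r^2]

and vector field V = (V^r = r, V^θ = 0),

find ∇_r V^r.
Non-zero Christoffel symbols:
Γ^r_{θ θ} = -r
Γ^θ_{r θ} = 1/r
∇_r V^r = ∂_r V^r + Γ^r_{r j} V^j
  = (1) + (0)(r) + (0)(0)
  = 1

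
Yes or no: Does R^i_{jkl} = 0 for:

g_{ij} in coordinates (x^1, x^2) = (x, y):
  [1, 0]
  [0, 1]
All metric components are constant, so every Christoffel symbol vanishes and R^i_{jkl} = 0.
Yes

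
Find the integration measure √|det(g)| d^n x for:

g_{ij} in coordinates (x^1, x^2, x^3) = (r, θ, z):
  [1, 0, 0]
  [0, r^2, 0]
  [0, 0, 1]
det(g) = r^2
√|det(g)| = r
Volume element: dV = r dr dθ dz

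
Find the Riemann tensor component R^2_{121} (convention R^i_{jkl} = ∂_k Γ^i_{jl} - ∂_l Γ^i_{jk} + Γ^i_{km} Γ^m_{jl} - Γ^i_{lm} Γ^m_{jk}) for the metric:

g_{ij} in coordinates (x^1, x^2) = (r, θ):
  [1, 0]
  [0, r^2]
Non-zero Christoffel symbols (Γ^k_{ij} = Γ^k_{ji}):
Γ^r_{θ θ} = -r
Γ^θ_{r θ} = 1/r
R^θ_{r θ r} = ∂_θ Γ^θ_{r r} - ∂_r Γ^θ_{r θ} + Γ^θ_{θ m} Γ^m_{r r} - Γ^θ_{r m} Γ^m_{r θ}
  = (0) - (-1/r^2) + (0) - (1/r^2) = 0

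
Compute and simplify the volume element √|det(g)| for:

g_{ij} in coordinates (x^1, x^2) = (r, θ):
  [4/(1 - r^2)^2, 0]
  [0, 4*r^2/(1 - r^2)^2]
det(g) = 16*r^2/(1 - r^2)^4
√|det(g)| = 4*r/(r^2 - 1)^2
Volume element: dV = 4*r/(r^2 - 1)^2 dr dθ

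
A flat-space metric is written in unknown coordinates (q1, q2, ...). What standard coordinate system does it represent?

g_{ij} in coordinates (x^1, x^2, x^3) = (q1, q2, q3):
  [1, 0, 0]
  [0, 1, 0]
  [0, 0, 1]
All components are constant and the metric is the identity, i.e. orthonormal rectilinear coordinates.
Cartesian (3D) coordinates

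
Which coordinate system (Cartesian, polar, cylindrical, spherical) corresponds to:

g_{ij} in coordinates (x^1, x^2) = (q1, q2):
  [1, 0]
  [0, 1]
All components are constant and the metric is the identity, i.e. orthonormal rectilinear coordinates.
Cartesian (2D) coordinates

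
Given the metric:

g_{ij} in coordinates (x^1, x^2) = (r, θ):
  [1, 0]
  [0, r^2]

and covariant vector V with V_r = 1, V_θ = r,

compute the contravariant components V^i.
Inverse metric (diagonal): g^{rr} = 1, g^{θθ} = 1/r^2
V^i = g^{ij} V_j:
V^r = (1)(1) + (0)(r) = 1
V^θ = (0)(1) + (1/r^2)(r) = 1/r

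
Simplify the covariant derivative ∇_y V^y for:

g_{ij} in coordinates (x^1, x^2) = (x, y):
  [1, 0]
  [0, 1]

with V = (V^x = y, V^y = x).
All Christoffel symbols are zero.
∇_y V^y = ∂_y V^y + Γ^y_{y j} V^j
  = (0) + (0)(y) + (0)(x)
  = 0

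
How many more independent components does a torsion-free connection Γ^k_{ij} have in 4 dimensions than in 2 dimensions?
Independent components in n dimensions: n × n(n+1)/2 = n^2(n+1)/2.
4D: 4 × 10 = 40
2D: 2 × 3 = 6
Difference = 40 - 6 = 34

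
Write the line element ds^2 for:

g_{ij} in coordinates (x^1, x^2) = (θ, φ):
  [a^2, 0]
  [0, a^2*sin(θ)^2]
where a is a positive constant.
ds^2 = g_{ij} dx^i dx^j; only the non-zero components contribute.
ds^2 = a^2 dθ^2 + a^2*sin(θ)^2 dφ^2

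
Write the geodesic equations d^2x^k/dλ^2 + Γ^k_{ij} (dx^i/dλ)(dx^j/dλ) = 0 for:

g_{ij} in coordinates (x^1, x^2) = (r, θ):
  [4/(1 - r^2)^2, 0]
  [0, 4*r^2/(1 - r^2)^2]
Geodesic equation: d^2x^k/dλ^2 + Γ^k_{ij} (dx^i/dλ)(dx^j/dλ) = 0.
Non-zero Christoffel symbols:
Γ^r_{r r} = 2*r/(1 - r^2)
Γ^r_{θ θ} = (r^3 + r)/(r^2 - 1)
Γ^θ_{r θ} = (-r^2 - 1)/(r^3 - r)
Substituting (the symmetric pair Γ^k_{ij}, Γ^k_{ji} combines into a factor 2):
d^2r/dλ^2 + (2*r/(1 - r^2)) (dr/dλ)^2 + ((r^3 + r)/(r^2 - 1)) (dθ/dλ)^2 = 0
d^2θ/dλ^2 + ((-2*r^2 - 2)/(r^3 - r)) (dr/dλ)(dθ/dλ) = 0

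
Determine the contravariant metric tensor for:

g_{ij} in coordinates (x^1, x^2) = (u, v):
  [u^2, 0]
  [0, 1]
The metric is diagonal, so g^{ij} is diagonal with entries 1/g_{ii}: diag(1/(u^2), 1).
g^{ij}:
  [1/u^2, 0]
  [0, 1]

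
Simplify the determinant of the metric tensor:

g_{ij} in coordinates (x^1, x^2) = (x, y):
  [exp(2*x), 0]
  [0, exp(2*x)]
For a 2×2 metric: det(g) = g_{11}·g_{22} - g_{12}·g_{21}
= (exp(2*x))·(exp(2*x)) - (0)·(0)
= exp(4*x) - 0
det(g) = exp(4*x)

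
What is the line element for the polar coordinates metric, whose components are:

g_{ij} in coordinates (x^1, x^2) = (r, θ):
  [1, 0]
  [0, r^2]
ds^2 = g_{ij} dx^i dx^j; only the non-zero components contribute.
ds^2 = dr^2 + r^2 dθ^2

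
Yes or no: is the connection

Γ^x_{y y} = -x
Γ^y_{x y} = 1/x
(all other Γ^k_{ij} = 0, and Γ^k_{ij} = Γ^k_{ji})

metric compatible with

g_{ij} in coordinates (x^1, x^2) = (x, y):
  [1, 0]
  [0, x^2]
Using ∇_k g_{ij} = ∂_k g_{ij} - Γ^m_{ki} g_{mj} - Γ^m_{kj} g_{im}:
e.g. ∇_x g_{yy} = (2*x) - (x) - (x) = 0
Every component ∇_k g_{ij} vanishes: the connection is metric compatible.
Yes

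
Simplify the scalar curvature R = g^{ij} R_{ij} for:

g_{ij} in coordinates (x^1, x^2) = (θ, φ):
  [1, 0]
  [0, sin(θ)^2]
Non-zero Christoffel symbols (Γ^k_{ij} = Γ^k_{ji}):
Γ^θ_{φ φ} = -sin(2*θ)/2
Γ^φ_{θ φ} = 1/tan(θ)
Ricci tensor (R_{ij} = R^k_{ikj}): R_{θθ} = 1, R_{θφ} = 0, R_{φφ} = sin(θ)^2
Inverse metric: g^{θθ} = 1, g^{φφ} = 1/sin(θ)^2
R = g^{ij} R_{ij} = (1)(1) + (1/sin(θ)^2)(sin(θ)^2) = 2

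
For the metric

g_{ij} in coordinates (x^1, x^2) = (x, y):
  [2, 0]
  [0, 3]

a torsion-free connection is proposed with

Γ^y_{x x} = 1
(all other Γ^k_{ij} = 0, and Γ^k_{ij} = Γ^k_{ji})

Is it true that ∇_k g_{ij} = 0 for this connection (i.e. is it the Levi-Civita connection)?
Using ∇_k g_{ij} = ∂_k g_{ij} - Γ^m_{ki} g_{mj} - Γ^m_{kj} g_{im}:
∇_x g_{xy} = (0) - (3) - (0) = -3 ≠ 0
So the connection is not metric compatible (it is not the Levi-Civita connection).
No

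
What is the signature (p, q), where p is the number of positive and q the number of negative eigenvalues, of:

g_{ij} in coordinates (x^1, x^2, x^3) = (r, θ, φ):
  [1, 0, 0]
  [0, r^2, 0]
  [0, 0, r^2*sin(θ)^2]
The metric is diagonal, so its eigenvalues are the diagonal entries: 1, r^2, r^2*sin(θ)^2 (at a generic point, where coordinate-dependent entries are positive).
3 positive, 0 negative.
(3, 0) - Riemannian (positive definite)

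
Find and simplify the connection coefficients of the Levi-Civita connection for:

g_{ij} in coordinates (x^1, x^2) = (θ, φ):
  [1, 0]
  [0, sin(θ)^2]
Using Γ^k_{ij} = (1/2) g^{km} (∂_i g_{mj} + ∂_j g_{mi} - ∂_m g_{ij}); the metric is diagonal, so only the m = k term contributes.
Non-zero symbols (using the symmetry Γ^k_{ij} = Γ^k_{ji}):
Γ^θ_{φ φ} = (1/2) g^{θθ} (∂_φ g_{θφ} + ∂_φ g_{θφ} - ∂_θ g_{φφ}) = (1/2)(1)((0) + (0) - (sin(2*θ))) = -sin(2*θ)/2
Γ^φ_{θ φ} = (1/2) g^{φφ} (∂_θ g_{φφ} + ∂_φ g_{φθ} - ∂_φ g_{θφ}) = (1/2)(1/sin(θ)^2)((sin(2*θ)) + (0) - (0)) = 1/tan(θ)
All other Christoffel symbols are zero.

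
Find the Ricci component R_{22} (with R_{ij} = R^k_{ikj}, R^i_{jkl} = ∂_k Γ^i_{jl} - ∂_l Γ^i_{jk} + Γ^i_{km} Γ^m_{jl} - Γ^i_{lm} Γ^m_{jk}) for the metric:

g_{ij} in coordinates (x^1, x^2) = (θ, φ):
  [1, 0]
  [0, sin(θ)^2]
Non-zero Christoffel symbols (Γ^k_{ij} = Γ^k_{ji}):
Γ^θ_{φ φ} = -sin(2*θ)/2
Γ^φ_{θ φ} = 1/tan(θ)
R^θ_{φ θ φ} = ∂_θ Γ^θ_{φ φ} - ∂_φ Γ^θ_{φ θ} + Γ^θ_{θ m} Γ^m_{φ φ} - Γ^θ_{φ m} Γ^m_{φ θ}
  = (-cos(2*θ)) - (0) + (0) - (-cos(θ)^2) = sin(θ)^2
R^φ_{φ φ φ} = 0 (a repeated index in an antisymmetric pair)
R_{φφ} = R^θ_{φ θ φ} + R^φ_{φ φ φ} = (sin(θ)^2) + (0) = sin(θ)^2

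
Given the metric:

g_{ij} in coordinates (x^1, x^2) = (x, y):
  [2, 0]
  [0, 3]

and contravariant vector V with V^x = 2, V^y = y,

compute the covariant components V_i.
V_i = g_{ij} V^j:
V_x = (2)(2) + (0)(y) = 4
V_y = (0)(2) + (3)(y) = 3*y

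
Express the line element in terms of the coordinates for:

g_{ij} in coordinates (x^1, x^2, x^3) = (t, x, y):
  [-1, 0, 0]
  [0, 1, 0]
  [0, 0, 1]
ds^2 = g_{ij} dx^i dx^j; only the non-zero components contribute.
ds^2 = -dt^2 + dx^2 + dy^2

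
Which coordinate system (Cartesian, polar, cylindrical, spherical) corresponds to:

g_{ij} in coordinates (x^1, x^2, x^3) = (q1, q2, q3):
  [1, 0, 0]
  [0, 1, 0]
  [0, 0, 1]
All components are constant and the metric is the identity, i.e. orthonormal rectilinear coordinates.
Cartesian (3D) coordinates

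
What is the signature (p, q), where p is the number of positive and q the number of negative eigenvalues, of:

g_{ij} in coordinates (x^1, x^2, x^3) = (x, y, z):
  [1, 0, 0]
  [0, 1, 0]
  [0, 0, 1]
The metric is diagonal, so its eigenvalues are the diagonal entries: 1, 1, 1 (at a generic point, where coordinate-dependent entries are positive).
3 positive, 0 negative.
(3, 0) - Riemannian (positive definite)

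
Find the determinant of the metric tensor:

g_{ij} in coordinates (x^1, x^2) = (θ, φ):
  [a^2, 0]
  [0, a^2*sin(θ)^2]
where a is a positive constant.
For a 2×2 metric: det(g) = g_{11}·g_{22} - g_{12}·g_{21}
= (a^2)·(a^2*sin(θ)^2) - (0)·(0)
= a^4*sin(θ)^2 - 0
det(g) = a^4*sin(θ)^2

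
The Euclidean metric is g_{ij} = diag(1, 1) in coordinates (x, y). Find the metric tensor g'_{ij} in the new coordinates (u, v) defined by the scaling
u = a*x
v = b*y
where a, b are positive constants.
Invert the transformation: x = u/a, y = v/b
g'_{ij} = (∂x^k/∂x'^i)(∂x^l/∂x'^j) g_{kl}; with g_{kl} = δ_{kl} this is Σ_k (∂x^k/∂x'^i)(∂x^k/∂x'^j).
Jacobian: ∂x/∂u = 1/a, ∂x/∂v = 0, ∂y/∂u = 0, ∂y/∂v = 1/b
g'_{uu} = (1/a)(1/a) + (0)(0) = 1/a^2
g'_{uv} = (1/a)(0) + (0)(1/b) = 0
g'_{vv} = (0)(0) + (1/b)(1/b) = 1/b^2
g'_{ij} = diag(1/a^2, 1/b^2)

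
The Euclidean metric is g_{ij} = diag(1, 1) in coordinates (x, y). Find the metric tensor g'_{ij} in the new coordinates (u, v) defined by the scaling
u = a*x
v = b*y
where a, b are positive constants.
Invert the transformation: x = u/a, y = v/b
g'_{ij} = (∂x^k/∂x'^i)(∂x^l/∂x'^j) g_{kl}; with g_{kl} = δ_{kl} this is Σ_k (∂x^k/∂x'^i)(∂x^k/∂x'^j).
Jacobian: ∂x/∂u = 1/a, ∂x/∂v = 0, ∂y/∂u = 0, ∂y/∂v = 1/b
g'_{uu} = (1/a)(1/a) + (0)(0) = 1/a^2
g'_{uv} = (1/a)(0) + (0)(1/b) = 0
g'_{vv} = (0)(0) + (1/b)(1/b) = 1/b^2
g'_{ij} = diag(1/a^2, 1/b^2)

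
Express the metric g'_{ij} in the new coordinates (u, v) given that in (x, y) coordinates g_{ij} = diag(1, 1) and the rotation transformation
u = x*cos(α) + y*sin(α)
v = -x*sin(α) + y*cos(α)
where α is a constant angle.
Invert the transformation: x = u*cos(α) - v*sin(α), y = u*sin(α) + v*cos(α)
g'_{ij} = (∂x^k/∂x'^i)(∂x^l/∂x'^j) g_{kl}; with g_{kl} = δ_{kl} this is Σ_k (∂x^k/∂x'^i)(∂x^k/∂x'^j).
Jacobian: ∂x/∂u = cos(α), ∂x/∂v = -sin(α), ∂y/∂u = sin(α), ∂y/∂v = cos(α)
g'_{uu} = (cos(α))(cos(α)) + (sin(α))(sin(α)) = 1
g'_{uv} = (cos(α))(-sin(α)) + (sin(α))(cos(α)) = 0
g'_{vv} = (-sin(α))(-sin(α)) + (cos(α))(cos(α)) = 1
g'_{ij} = diag(1, 1)
The Euclidean metric is invariant under rotations.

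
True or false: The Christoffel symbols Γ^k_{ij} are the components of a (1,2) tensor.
Under a change of coordinates Γ picks up an inhomogeneous term ∂²x/∂x'∂x'; e.g. Γ = 0 in Cartesian coordinates but Γ^r_{θθ} = -r in polar coordinates on the same flat plane.
False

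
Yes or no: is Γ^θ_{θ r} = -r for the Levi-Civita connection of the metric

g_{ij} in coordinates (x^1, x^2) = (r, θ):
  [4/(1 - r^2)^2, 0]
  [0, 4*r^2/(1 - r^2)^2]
Γ^θ_{θ r} = (1/2) g^{θθ} (∂_θ g_{θr} + ∂_r g_{θθ} - ∂_θ g_{θr}) = (1/2)((1 - r^2)^2/(4*r^2))((0) + (-8*(r^3 + r)/(r^2 - 1)^3) - (0)) = (-r^2 - 1)/(r^3 - r)
This differs from the proposed value -r.
No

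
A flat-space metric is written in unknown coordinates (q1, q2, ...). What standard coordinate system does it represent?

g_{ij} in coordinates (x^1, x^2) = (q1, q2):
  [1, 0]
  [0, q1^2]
The line element ds^2 = dq1^2 + q1^2 dq2^2 is dr^2 + r^2 dθ^2 with q1 = r, q2 = θ.
polar coordinates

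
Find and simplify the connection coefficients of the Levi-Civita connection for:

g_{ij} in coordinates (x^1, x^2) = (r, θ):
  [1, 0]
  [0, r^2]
Using Γ^k_{ij} = (1/2) g^{km} (∂_i g_{mj} + ∂_j g_{mi} - ∂_m g_{ij}); the metric is diagonal, so only the m = k term contributes.
Non-zero symbols (using the symmetry Γ^k_{ij} = Γ^k_{ji}):
Γ^r_{θ θ} = (1/2) g^{rr} (∂_θ g_{rθ} + ∂_θ g_{rθ} - ∂_r g_{θθ}) = (1/2)(1)((0) + (0) - (2*r)) = -r
Γ^θ_{r θ} = (1/2) g^{θθ} (∂_r g_{θθ} + ∂_θ g_{θr} - ∂_θ g_{rθ}) = (1/2)(1/r^2)((2*r) + (0) - (0)) = 1/r
All other Christoffel symbols are zero.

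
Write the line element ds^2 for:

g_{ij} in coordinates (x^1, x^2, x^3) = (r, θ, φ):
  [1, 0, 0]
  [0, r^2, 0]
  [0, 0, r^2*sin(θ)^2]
ds^2 = g_{ij} dx^i dx^j; only the non-zero components contribute.
ds^2 = dr^2 + r^2 dθ^2 + r^2*sin(θ)^2 dφ^2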